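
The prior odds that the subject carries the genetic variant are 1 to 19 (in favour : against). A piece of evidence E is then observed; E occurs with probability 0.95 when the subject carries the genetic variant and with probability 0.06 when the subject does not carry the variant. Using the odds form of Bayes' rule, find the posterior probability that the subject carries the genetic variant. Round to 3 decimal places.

Prior odds = 1/19 = 0.052632.
Likelihood ratio for E = 0.95/0.06 = 15.833.
Posterior odds = prior odds × LR = 0.83333.
Posterior probability = odds/(1+odds) = 0.83333/1.8333 = 0.455.

Posterior probability ≈ 0.455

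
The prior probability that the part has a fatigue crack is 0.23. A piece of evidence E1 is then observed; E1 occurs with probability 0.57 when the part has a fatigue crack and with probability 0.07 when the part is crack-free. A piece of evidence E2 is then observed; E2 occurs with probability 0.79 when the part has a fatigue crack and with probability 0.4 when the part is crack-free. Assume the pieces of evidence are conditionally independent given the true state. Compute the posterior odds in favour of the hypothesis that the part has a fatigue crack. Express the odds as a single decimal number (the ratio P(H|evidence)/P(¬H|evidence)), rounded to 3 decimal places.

Prior odds = 0.23/(1−0.23) = 0.29870.
Likelihood ratio for E1 = 0.57/0.07 = 8.1429.
Likelihood ratio for E2 = 0.79/0.4 = 1.9750.
Posterior odds = prior odds × LR₁ × LR₂ = 4.8038.

Posterior odds ≈ 4.804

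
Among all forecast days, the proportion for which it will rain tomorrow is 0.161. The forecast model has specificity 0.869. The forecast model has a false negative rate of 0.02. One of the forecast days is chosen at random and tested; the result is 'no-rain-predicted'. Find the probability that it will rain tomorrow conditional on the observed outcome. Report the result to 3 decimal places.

Write H for 'it will rain tomorrow'. Prior odds H:¬H = 0.161/0.839 = 0.19190. For the 'no-rain-predicted' outcome, the likelihood ratio is 0.02/0.869 = 0.023015.
Posterior odds = 0.19190 × 0.023015 = 0.0044165, so P(H|E) = 0.0044165/(1+0.0044165) = 0.004.

P(H | E) ≈ 0.004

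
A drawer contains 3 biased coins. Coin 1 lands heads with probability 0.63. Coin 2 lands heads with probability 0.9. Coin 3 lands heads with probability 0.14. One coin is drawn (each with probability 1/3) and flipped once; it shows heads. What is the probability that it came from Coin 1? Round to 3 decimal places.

Posterior probability ≈ 0.377

Tabulate prior·likelihood by source: [1] prior 0.333333, lik 0.63, product 0.2100; [2] prior 0.333333, lik 0.9, product 0.3000; [3] prior 0.333333, lik 0.14, product 0.04667.
Normalizing constant = 0.55667; the posterior for Coin 1 is its product over the sum, 0.2100/0.55667 = 0.377.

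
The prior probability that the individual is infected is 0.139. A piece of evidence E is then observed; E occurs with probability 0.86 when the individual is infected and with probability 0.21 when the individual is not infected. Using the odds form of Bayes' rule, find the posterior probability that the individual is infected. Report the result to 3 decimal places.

Posterior probability ≈ 0.398

Prior odds = 0.139/(1−0.139) = 0.16144.
Likelihood ratio for E = 0.86/0.21 = 4.0952.
Posterior odds = prior odds × LR = 0.66114.
Posterior probability = odds/(1+odds) = 0.66114/1.6611 = 0.398.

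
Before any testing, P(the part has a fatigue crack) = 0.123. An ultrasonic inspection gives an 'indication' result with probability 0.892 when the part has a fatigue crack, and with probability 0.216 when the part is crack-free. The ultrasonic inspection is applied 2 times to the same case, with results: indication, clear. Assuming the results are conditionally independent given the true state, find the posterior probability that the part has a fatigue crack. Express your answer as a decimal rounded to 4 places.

Let H be the event that the part has a fatigue crack; start with P(H) = 0.123. P('indication'|H) = 0.892, P('indication'|¬H) = 0.216.
Update on result 1 ('indication'): P(H) ← 0.892·0.1230 / (0.892·0.1230 + 0.216·0.8770) = 0.10972/0.29915 = 0.3668.
Update on result 2 ('clear'): P(H) ← 0.108·0.3668 / (0.108·0.3668 + 0.784·0.6332) = 0.039610/0.53607 = 0.0739.

Posterior P(H) ≈ 0.0739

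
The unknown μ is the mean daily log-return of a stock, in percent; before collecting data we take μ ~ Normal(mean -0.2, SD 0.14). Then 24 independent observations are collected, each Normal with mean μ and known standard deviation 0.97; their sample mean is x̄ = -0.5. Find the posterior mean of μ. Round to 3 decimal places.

With known σ, the Normal prior is conjugate. Weight on the data is w = (n/σ²)/(n/σ² + 1/τ₀²) = 25.5075/(25.5075+51.0204) = 0.33331.
Posterior mean = w·x̄ + (1−w)·μ₀ = 0.33331·-0.5 + 0.66669·-0.2 = -0.300.

Posterior mean ≈ -0.300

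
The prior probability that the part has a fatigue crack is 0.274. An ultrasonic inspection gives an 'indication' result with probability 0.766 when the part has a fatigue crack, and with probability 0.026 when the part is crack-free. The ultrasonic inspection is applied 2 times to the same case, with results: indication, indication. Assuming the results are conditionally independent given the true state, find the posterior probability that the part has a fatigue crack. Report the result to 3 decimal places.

With H the event that the part has a fatigue crack, the joint likelihood of the observed sequence is P(data|H) = 0.766·0.766 = 0.58676 and P(data|¬H) = 0.026·0.026 = 0.00067600.
Bayes: P(H|data) = 0.274·0.58676 / (0.274·0.58676 + 0.726·0.00067600) = 0.16077/0.16126 = 0.9970.

Posterior P(H) ≈ 0.997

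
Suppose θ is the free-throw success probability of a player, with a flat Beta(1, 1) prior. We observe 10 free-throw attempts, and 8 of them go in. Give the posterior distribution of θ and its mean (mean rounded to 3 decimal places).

Observing 8 successes and 2 failures updates Beta(1, 1) by adding the success and failure counts to the two shape parameters: α = 1+8 = 9, β = 1+2 = 3.
Posterior mean = α/(α+β) = 9/12 = 0.750.

Posterior: Beta(9, 3); mean ≈ 0.750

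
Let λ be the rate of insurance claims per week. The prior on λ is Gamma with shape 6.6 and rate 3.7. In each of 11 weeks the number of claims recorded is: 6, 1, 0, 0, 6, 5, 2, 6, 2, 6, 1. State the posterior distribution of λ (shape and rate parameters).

Total count ∑xᵢ = 35 over n = 11 weeks.
Gamma is conjugate to the Poisson likelihood: posterior is Gamma(shape = 6.6+35 = 41.6, rate = 3.7+11 = 14.7).

Posterior: Gamma(shape=41.6, rate=14.7)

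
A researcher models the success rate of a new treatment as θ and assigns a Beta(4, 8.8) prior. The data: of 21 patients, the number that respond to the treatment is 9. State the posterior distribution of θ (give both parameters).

Posterior: Beta(13, 20.8)

Observing 9 successes and 12 failures updates Beta(4, 8.8) by adding the success and failure counts to the two shape parameters: α = 4+9 = 13, β = 8.8+12 = 20.8.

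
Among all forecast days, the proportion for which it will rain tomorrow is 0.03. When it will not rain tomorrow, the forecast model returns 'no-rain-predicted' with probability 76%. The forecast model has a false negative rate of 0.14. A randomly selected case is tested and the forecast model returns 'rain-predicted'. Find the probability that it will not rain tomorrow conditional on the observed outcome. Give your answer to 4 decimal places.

Write H for 'it will rain tomorrow'. Prior odds H:¬H = 0.03/0.97 = 0.030928. For the 'rain-predicted' outcome, the likelihood ratio is 0.86/0.24 = 3.5833.
Posterior odds = 0.030928 × 3.5833 = 0.11082, so P(H|E) = 0.11082/(1+0.11082) = 0.0998. Then P(¬H|E) = 1 − 0.0998 = 0.9002.

P(¬H | E) ≈ 0.9002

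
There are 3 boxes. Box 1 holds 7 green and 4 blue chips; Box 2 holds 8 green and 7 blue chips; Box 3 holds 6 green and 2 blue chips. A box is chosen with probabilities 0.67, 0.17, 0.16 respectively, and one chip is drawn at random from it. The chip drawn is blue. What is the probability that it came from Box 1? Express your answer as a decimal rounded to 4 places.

P(blue|Box 1) = 0.3636; P(blue|Box 2) = 0.4667; P(blue|Box 3) = 0.25.
Prior × likelihood for each source: 0.67·0.3636=0.2436, 0.17·0.4667=0.07933, 0.16·0.25=0.04000. Summing gives P(blue) = 0.36297.
P(Box 1 | blue) = 0.2436 / 0.36297 = 0.6712.

Posterior probability ≈ 0.6712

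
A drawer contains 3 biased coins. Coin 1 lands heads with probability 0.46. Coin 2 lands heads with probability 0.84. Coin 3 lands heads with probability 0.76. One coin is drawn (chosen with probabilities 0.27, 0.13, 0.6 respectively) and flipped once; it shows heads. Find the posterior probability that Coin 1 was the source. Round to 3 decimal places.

Posterior probability ≈ 0.180

P(heads|C1) = 0.46; P(heads|C2) = 0.84; P(heads|C3) = 0.76.
Prior × likelihood for each source: 0.27·0.46=0.1242, 0.13·0.84=0.1092, 0.6·0.76=0.4560. Summing gives P(heads) = 0.68940.
P(Coin 1 | heads) = 0.1242 / 0.68940 = 0.180.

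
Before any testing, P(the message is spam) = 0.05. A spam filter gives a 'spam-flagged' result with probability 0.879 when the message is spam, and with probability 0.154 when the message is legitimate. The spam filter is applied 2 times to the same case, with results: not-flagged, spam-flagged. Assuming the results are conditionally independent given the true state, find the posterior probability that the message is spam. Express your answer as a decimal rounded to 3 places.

Posterior P(H) ≈ 0.041

With H the event that the message is spam, the joint likelihood of the observed sequence is P(data|H) = 0.121·0.879 = 0.10636 and P(data|¬H) = 0.846·0.154 = 0.13028.
Bayes: P(H|data) = 0.05·0.10636 / (0.05·0.10636 + 0.95·0.13028) = 0.0053180/0.12909 = 0.0412.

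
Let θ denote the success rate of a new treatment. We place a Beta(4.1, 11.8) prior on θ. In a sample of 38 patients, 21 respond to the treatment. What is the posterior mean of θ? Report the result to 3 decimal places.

Posterior mean ≈ 0.466

The binomial likelihood is conjugate to the Beta prior: with 21 successes and 17 failures, the posterior is Beta(4.1+21, 11.8+17) = Beta(25.1, 28.8).
E[θ | data] = 25.1/(25.1+28.8) = 0.466.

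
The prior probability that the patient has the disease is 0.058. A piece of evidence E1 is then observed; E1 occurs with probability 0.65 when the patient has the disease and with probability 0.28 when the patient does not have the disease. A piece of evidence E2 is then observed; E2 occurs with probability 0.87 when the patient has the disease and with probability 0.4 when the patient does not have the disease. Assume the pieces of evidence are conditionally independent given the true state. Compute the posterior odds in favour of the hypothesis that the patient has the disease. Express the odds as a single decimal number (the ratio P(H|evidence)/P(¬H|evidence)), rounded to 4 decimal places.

Posterior odds ≈ 0.3109

Prior odds = 0.058/(1−0.058) = 0.061571.
Likelihood ratio for E1 = 0.65/0.28 = 2.3214.
Likelihood ratio for E2 = 0.87/0.4 = 2.1750.
Posterior odds = prior odds × LR₁ × LR₂ = 0.31088.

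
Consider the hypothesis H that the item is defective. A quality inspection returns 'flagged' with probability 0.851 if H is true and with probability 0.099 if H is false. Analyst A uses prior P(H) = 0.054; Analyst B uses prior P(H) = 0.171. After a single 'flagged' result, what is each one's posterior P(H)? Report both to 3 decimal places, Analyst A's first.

The likelihood ratio for a 'flagged' result is 0.851/0.099 = 8.5960.
Analyst A: prior odds 0.054/0.946 = 0.057082; posterior odds 0.49068; posterior probability 0.329.
Analyst B: prior odds 0.171/0.829 = 0.20627; posterior odds 1.7731; posterior probability 0.639.

Analyst A: 0.329; Analyst B: 0.639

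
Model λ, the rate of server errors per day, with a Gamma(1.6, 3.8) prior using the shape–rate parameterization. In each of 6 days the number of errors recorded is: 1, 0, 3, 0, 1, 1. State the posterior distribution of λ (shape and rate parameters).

The Poisson likelihood adds the total count to the shape and the number of exposure periods to the rate. Here ∑xᵢ = 6 and n = 6, so shape 1.6→7.6 and rate 3.8→9.8.

Posterior: Gamma(shape=7.6, rate=9.8)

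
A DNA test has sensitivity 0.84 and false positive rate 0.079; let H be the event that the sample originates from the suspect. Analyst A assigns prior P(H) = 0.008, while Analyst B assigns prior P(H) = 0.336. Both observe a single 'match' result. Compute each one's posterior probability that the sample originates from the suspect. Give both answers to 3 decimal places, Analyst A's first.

Analyst A: 0.079; Analyst B: 0.843

P('+'|H) = 0.84, P('+'|¬H) = 0.079.
Analyst A: numerator 0.84·0.008 = 0.0067200; evidence = 0.0067200+0.079·0.992 = 0.085088; posterior = 0.079.
Analyst B: numerator 0.84·0.336 = 0.28224; evidence = 0.28224+0.079·0.664 = 0.33470; posterior = 0.843.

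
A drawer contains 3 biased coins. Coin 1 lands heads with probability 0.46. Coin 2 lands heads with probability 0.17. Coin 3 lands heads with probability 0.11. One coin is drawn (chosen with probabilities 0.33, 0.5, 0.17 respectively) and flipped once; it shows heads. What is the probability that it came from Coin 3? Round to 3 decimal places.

Posterior probability ≈ 0.073

P(heads|C1) = 0.46; P(heads|C2) = 0.17; P(heads|C3) = 0.11.
Prior × likelihood for each source: 0.33·0.46=0.1518, 0.5·0.17=0.08500, 0.17·0.11=0.01870. Summing gives P(heads) = 0.25550.
P(Coin 3 | heads) = 0.01870 / 0.25550 = 0.073.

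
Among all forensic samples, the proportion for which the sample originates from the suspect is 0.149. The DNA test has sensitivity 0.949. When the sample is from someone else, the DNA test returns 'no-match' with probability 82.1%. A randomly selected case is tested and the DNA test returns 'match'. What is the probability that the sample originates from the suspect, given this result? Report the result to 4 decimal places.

Let H be the event that the sample originates from the suspect. P(H) = 0.149, so P(¬H) = 0.851. With E the 'match' result, P(E|H) = 0.949 and P(E|¬H) = 0.179.
P(E) = 0.949·0.149 + 0.179·0.851 = 0.14140 + 0.15233 = 0.29373.
By Bayes' theorem, P(H|E) = 0.14140 / 0.29373 = 0.4814.

P(H | E) ≈ 0.4814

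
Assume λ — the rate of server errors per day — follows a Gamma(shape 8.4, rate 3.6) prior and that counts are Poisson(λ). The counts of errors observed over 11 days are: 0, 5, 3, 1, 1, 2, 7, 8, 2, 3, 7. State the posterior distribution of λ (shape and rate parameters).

The Poisson likelihood adds the total count to the shape and the number of exposure periods to the rate. Here ∑xᵢ = 39 and n = 11, so shape 8.4→47.4 and rate 3.6→14.6.

Posterior: Gamma(shape=47.4, rate=14.6)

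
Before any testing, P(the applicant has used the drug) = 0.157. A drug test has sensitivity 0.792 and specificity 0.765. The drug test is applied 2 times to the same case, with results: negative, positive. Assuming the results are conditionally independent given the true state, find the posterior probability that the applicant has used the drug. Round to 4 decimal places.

Let H be the event that the applicant has used the drug; start with P(H) = 0.157. P('positive'|H) = 0.792, P('positive'|¬H) = 0.235.
Update on result 1 ('negative'): P(H) ← 0.208·0.1570 / (0.208·0.1570 + 0.765·0.8430) = 0.032656/0.67755 = 0.0482.
Update on result 2 ('positive'): P(H) ← 0.792·0.0482 / (0.792·0.0482 + 0.235·0.9518) = 0.038172/0.26185 = 0.1458.

Posterior P(H) ≈ 0.1458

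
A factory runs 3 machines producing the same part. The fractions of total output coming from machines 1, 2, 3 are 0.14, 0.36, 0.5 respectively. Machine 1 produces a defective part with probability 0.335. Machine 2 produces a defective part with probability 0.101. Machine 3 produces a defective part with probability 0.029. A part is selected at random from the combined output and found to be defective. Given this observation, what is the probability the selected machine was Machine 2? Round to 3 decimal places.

Posterior probability ≈ 0.372

Tabulate prior·likelihood by source: [1] prior 0.14, lik 0.335, product 0.04690; [2] prior 0.36, lik 0.101, product 0.03636; [3] prior 0.5, lik 0.029, product 0.01450.
Normalizing constant = 0.097760; the posterior for Machine 2 is its product over the sum, 0.03636/0.097760 = 0.372.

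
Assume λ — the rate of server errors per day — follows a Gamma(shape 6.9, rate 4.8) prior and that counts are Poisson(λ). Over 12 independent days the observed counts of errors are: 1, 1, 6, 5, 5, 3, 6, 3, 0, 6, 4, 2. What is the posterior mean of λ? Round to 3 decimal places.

Total count ∑xᵢ = 42 over n = 12 days.
Gamma is conjugate to the Poisson likelihood: posterior is Gamma(shape = 6.9+42 = 48.9, rate = 4.8+12 = 16.8).
Posterior mean = shape/rate = 48.9/16.8 = 2.911.

Posterior mean ≈ 2.911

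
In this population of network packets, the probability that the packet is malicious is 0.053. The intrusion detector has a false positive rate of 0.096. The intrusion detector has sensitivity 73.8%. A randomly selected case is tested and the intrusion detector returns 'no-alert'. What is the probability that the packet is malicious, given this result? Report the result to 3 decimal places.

P(H | E) ≈ 0.016

Write H for 'the packet is malicious'. Prior odds H:¬H = 0.053/0.947 = 0.055966. For the 'no-alert' outcome, the likelihood ratio is 0.262/0.904 = 0.28982.
Posterior odds = 0.055966 × 0.28982 = 0.016220, so P(H|E) = 0.016220/(1+0.016220) = 0.016.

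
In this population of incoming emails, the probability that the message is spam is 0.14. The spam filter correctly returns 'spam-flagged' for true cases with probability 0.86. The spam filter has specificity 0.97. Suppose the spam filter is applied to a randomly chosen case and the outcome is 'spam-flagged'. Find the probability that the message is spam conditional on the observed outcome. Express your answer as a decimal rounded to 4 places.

P(H | E) ≈ 0.8235

Write H for 'the message is spam'. Prior odds H:¬H = 0.14/0.86 = 0.16279. For the 'spam-flagged' outcome, the likelihood ratio is 0.86/0.03 = 28.667.
Posterior odds = 0.16279 × 28.667 = 4.6667, so P(H|E) = 4.6667/(1+4.6667) = 0.8235.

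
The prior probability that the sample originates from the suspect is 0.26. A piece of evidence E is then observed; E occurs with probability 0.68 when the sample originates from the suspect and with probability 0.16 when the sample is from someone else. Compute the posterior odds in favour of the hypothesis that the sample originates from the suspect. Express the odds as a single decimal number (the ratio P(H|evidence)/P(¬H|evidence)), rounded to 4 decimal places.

Posterior odds ≈ 1.4932

Prior odds = 0.26/(1−0.26) = 0.35135. In log-odds, ln(0.35135) = -1.0460.
Add log likelihood ratio: ln(4.2500) = 1.4469.
Posterior log-odds = 0.40095, so posterior odds = exp(0.40095) = 1.4932.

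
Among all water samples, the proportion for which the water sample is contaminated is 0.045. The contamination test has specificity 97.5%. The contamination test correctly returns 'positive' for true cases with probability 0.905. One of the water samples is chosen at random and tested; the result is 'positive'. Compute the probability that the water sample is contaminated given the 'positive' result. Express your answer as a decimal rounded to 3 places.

Write H for 'the water sample is contaminated'. Prior odds H:¬H = 0.045/0.955 = 0.047120. For the 'positive' outcome, the likelihood ratio is 0.905/0.025 = 36.200.
Posterior odds = 0.047120 × 36.200 = 1.7058, so P(H|E) = 1.7058/(1+1.7058) = 0.630.

P(H | E) ≈ 0.630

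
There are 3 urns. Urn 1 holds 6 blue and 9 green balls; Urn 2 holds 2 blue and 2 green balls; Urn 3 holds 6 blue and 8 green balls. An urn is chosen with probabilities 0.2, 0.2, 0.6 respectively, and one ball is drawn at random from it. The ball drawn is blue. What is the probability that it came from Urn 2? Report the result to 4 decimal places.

Tabulate prior·likelihood by source: [1] prior 0.2, lik 0.4, product 0.08000; [2] prior 0.2, lik 0.5, product 0.1000; [3] prior 0.6, lik 0.4286, product 0.2571.
Normalizing constant = 0.43714; the posterior for Urn 2 is its product over the sum, 0.1000/0.43714 = 0.2288.

Posterior probability ≈ 0.2288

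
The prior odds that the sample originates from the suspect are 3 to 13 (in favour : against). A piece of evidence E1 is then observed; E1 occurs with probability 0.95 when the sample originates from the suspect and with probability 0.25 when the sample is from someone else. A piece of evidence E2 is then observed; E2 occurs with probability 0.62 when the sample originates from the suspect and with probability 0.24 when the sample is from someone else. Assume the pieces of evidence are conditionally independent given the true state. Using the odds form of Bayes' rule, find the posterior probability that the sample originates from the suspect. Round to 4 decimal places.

Prior odds = 3/13 = 0.23077.
Likelihood ratio for E1 = 0.95/0.25 = 3.8000.
Likelihood ratio for E2 = 0.62/0.24 = 2.5833.
Posterior odds = prior odds × LR₁ × LR₂ = 2.2654.
Posterior probability = odds/(1+odds) = 2.2654/3.2654 = 0.6938.

Posterior probability ≈ 0.6938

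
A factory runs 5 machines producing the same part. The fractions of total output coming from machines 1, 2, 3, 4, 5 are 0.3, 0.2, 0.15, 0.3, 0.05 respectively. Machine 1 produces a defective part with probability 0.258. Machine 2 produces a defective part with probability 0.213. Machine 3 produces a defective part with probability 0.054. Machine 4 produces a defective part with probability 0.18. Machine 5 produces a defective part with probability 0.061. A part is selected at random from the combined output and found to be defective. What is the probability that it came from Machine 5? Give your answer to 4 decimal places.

P(defective|M1) = 0.258; P(defective|M2) = 0.213; P(defective|M3) = 0.054; P(defective|M4) = 0.18; P(defective|M5) = 0.061.
Prior × likelihood for each source: 0.3·0.258=0.07740, 0.2·0.213=0.04260, 0.15·0.054=0.008100, 0.3·0.18=0.05400, 0.05·0.061=0.003050. Summing gives P(defective) = 0.18515.
P(Machine 5 | defective) = 0.003050 / 0.18515 = 0.0165.

Posterior probability ≈ 0.0165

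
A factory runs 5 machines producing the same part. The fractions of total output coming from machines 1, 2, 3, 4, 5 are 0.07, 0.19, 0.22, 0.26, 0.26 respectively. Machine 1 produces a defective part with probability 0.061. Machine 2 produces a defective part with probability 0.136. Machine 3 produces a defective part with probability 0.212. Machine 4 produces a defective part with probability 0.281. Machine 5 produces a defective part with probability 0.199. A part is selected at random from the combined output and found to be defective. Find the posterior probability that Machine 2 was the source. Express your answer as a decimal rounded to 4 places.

Posterior probability ≈ 0.1282

Tabulate prior·likelihood by source: [1] prior 0.07, lik 0.061, product 0.004270; [2] prior 0.19, lik 0.136, product 0.02584; [3] prior 0.22, lik 0.212, product 0.04664; [4] prior 0.26, lik 0.281, product 0.07306; [5] prior 0.26, lik 0.199, product 0.05174.
Normalizing constant = 0.20155; the posterior for Machine 2 is its product over the sum, 0.02584/0.20155 = 0.1282.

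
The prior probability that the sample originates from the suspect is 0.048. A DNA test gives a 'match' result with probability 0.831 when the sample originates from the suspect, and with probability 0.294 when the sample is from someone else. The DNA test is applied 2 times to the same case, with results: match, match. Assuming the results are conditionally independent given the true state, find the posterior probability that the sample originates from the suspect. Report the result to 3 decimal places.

Posterior P(H) ≈ 0.287

With H the event that the sample originates from the suspect, the joint likelihood of the observed sequence is P(data|H) = 0.831·0.831 = 0.69056 and P(data|¬H) = 0.294·0.294 = 0.086436.
Bayes: P(H|data) = 0.048·0.69056 / (0.048·0.69056 + 0.952·0.086436) = 0.033147/0.11543 = 0.2872.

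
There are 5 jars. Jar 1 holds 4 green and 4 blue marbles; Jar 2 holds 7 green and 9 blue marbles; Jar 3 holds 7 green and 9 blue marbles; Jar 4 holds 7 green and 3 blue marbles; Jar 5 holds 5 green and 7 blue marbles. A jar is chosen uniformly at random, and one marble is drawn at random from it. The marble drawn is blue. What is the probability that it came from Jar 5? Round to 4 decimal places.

Posterior probability ≈ 0.2326

Tabulate prior·likelihood by source: [1] prior 0.2, lik 0.5, product 0.1000; [2] prior 0.2, lik 0.5625, product 0.1125; [3] prior 0.2, lik 0.5625, product 0.1125; [4] prior 0.2, lik 0.3, product 0.06000; [5] prior 0.2, lik 0.5833, product 0.1167.
Normalizing constant = 0.50167; the posterior for Jar 5 is its product over the sum, 0.1167/0.50167 = 0.2326.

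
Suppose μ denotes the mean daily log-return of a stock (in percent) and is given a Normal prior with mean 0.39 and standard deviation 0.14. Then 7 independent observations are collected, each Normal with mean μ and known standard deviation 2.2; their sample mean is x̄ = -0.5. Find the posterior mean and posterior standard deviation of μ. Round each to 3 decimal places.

Prior precision 1/τ₀² = 1/0.14² = 51.0204; data precision n/σ² = 7/2.2² = 1.44628.
Posterior precision = 51.0204 + 1.44628 = 52.4667, giving posterior SD = 1/√52.4667 = 0.138.
Posterior mean = (51.0204·0.39 + 1.44628·-0.5) / 52.4667 = 0.365.

Posterior mean ≈ 0.365; posterior SD ≈ 0.138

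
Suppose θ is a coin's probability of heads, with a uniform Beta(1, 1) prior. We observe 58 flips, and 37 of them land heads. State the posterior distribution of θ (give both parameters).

Posterior: Beta(38, 22)

The binomial likelihood is conjugate to the Beta prior: with 37 successes and 21 failures, the posterior is Beta(1+37, 1+21) = Beta(38, 22).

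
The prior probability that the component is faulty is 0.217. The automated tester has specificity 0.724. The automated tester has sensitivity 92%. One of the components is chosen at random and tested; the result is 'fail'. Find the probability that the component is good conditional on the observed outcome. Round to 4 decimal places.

P(¬H | E) ≈ 0.5198

Let H be the event that the component is faulty. P(H) = 0.217, so P(¬H) = 0.783. With E the 'fail' result, P(E|H) = 0.92 and P(E|¬H) = 0.276.
P(E) = 0.92·0.217 + 0.276·0.783 = 0.19964 + 0.21611 = 0.41575.
By Bayes' theorem, P(H|E) = 0.19964 / 0.41575 = 0.4802. Hence P(¬H|E) = 1 − 0.4802 = 0.5198.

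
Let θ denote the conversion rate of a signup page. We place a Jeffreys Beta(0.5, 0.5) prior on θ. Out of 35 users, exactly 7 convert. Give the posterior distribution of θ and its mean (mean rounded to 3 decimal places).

Posterior: Beta(7.5, 28.5); mean ≈ 0.208

The binomial likelihood is conjugate to the Beta prior: with 7 successes and 28 failures, the posterior is Beta(0.5+7, 0.5+28) = Beta(7.5, 28.5).
E[θ | data] = 7.5/(7.5+28.5) = 0.208.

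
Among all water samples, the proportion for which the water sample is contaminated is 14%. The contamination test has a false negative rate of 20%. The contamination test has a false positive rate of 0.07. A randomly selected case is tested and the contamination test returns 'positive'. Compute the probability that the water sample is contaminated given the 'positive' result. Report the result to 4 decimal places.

P(H | E) ≈ 0.6504

Let H be the event that the water sample is contaminated. P(H) = 0.14, so P(¬H) = 0.86. With E the 'positive' result, P(E|H) = 0.8 and P(E|¬H) = 0.07.
P(E) = 0.8·0.14 + 0.07·0.86 = 0.11200 + 0.060200 = 0.17220.
By Bayes' theorem, P(H|E) = 0.11200 / 0.17220 = 0.6504.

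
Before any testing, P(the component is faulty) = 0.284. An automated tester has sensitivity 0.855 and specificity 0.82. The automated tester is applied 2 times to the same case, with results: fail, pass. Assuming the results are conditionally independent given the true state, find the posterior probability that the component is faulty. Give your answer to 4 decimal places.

Let H be the event that the component is faulty; start with P(H) = 0.284. P('fail'|H) = 0.855, P('fail'|¬H) = 0.18.
Update on result 1 ('fail'): P(H) ← 0.855·0.2840 / (0.855·0.2840 + 0.18·0.7160) = 0.24282/0.37170 = 0.6533.
Update on result 2 ('pass'): P(H) ← 0.145·0.6533 / (0.145·0.6533 + 0.82·0.3467) = 0.094724/0.37904 = 0.2499.

Posterior P(H) ≈ 0.2499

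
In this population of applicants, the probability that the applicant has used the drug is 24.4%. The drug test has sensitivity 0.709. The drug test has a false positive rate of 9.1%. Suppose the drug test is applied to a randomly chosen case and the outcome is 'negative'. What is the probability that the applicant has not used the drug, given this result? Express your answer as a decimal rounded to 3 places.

Let H be the event that the applicant has used the drug. P(H) = 0.244, so P(¬H) = 0.756. With E the 'negative' result, P(E|H) = 0.291 and P(E|¬H) = 0.909.
P(E) = 0.291·0.244 + 0.909·0.756 = 0.071004 + 0.68720 = 0.75821.
By Bayes' theorem, P(H|E) = 0.071004 / 0.75821 = 0.094. Hence P(¬H|E) = 1 − 0.094 = 0.906.

P(¬H | E) ≈ 0.906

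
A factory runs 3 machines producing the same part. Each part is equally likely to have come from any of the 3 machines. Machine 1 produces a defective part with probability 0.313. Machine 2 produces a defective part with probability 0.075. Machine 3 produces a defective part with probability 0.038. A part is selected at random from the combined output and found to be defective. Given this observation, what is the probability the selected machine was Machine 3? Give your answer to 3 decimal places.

P(defective|M1) = 0.313; P(defective|M2) = 0.075; P(defective|M3) = 0.038.
Prior × likelihood for each source: 0.333333·0.313=0.1043, 0.333333·0.075=0.02500, 0.333333·0.038=0.01267. Summing gives P(defective) = 0.14200.
P(Machine 3 | defective) = 0.01267 / 0.14200 = 0.089.

Posterior probability ≈ 0.089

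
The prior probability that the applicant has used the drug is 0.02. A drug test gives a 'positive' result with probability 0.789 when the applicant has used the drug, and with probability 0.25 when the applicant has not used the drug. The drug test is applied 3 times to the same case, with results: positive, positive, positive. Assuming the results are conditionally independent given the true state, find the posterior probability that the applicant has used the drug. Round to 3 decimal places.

Posterior P(H) ≈ 0.391

Let H be the event that the applicant has used the drug; start with P(H) = 0.02. P('positive'|H) = 0.789, P('positive'|¬H) = 0.25.
Update on result 1 ('positive'): P(H) ← 0.789·0.0200 / (0.789·0.0200 + 0.25·0.9800) = 0.015780/0.26078 = 0.0605.
Update on result 2 ('positive'): P(H) ← 0.789·0.0605 / (0.789·0.0605 + 0.25·0.9395) = 0.047743/0.28262 = 0.1689.
Update on result 3 ('positive'): P(H) ← 0.789·0.1689 / (0.789·0.1689 + 0.25·0.8311) = 0.13329/0.34105 = 0.3908.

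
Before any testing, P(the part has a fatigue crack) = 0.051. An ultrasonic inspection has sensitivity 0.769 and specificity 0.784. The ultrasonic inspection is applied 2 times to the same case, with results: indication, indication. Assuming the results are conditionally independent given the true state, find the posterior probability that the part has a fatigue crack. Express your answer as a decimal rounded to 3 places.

Posterior P(H) ≈ 0.405

Let H be the event that the part has a fatigue crack; start with P(H) = 0.051. P('indication'|H) = 0.769, P('indication'|¬H) = 0.216.
Update on result 1 ('indication'): P(H) ← 0.769·0.0510 / (0.769·0.0510 + 0.216·0.9490) = 0.039219/0.24420 = 0.1606.
Update on result 2 ('indication'): P(H) ← 0.769·0.1606 / (0.769·0.1606 + 0.216·0.8394) = 0.12350/0.30481 = 0.4052.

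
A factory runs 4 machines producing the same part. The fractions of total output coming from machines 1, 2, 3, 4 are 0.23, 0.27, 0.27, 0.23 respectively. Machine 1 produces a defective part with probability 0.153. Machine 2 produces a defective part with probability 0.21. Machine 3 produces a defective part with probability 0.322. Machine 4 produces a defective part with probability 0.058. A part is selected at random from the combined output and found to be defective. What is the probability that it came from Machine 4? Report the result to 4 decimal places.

Tabulate prior·likelihood by source: [1] prior 0.23, lik 0.153, product 0.03519; [2] prior 0.27, lik 0.21, product 0.05670; [3] prior 0.27, lik 0.322, product 0.08694; [4] prior 0.23, lik 0.058, product 0.01334.
Normalizing constant = 0.19217; the posterior for Machine 4 is its product over the sum, 0.01334/0.19217 = 0.0694.

Posterior probability ≈ 0.0694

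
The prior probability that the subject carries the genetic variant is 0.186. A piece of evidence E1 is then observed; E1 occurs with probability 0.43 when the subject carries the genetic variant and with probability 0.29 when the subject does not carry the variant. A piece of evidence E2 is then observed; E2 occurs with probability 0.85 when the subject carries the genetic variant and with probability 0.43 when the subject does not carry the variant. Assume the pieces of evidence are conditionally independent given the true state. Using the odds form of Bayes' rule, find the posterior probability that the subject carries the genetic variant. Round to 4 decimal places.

Prior odds = 0.186/(1−0.186) = 0.22850.
Likelihood ratio for E1 = 0.43/0.29 = 1.4828.
Likelihood ratio for E2 = 0.85/0.43 = 1.9767.
Posterior odds = prior odds × LR₁ × LR₂ = 0.66974.
Posterior probability = odds/(1+odds) = 0.66974/1.6697 = 0.4011.

Posterior probability ≈ 0.4011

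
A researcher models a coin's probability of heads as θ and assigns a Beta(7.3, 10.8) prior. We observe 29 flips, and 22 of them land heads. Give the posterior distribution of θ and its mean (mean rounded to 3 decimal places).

Posterior: Beta(29.3, 17.8); mean ≈ 0.622

The binomial likelihood is conjugate to the Beta prior: with 22 successes and 7 failures, the posterior is Beta(7.3+22, 10.8+7) = Beta(29.3, 17.8).
E[θ | data] = 29.3/(29.3+17.8) = 0.622.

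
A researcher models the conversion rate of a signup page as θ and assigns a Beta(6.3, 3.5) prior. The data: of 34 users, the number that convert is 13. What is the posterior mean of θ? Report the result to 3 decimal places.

Posterior mean ≈ 0.441

Observing 13 successes and 21 failures updates Beta(6.3, 3.5) by adding the success and failure counts to the two shape parameters: α = 6.3+13 = 19.3, β = 3.5+21 = 24.5.
Posterior mean = α/(α+β) = 19.3/43.8 = 0.441.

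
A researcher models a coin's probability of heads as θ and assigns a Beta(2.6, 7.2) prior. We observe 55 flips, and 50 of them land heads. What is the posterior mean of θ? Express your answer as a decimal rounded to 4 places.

The binomial likelihood is conjugate to the Beta prior: with 50 successes and 5 failures, the posterior is Beta(2.6+50, 7.2+5) = Beta(52.6, 12.2).
Posterior mean = α/(α+β) = 52.6/64.8 = 0.8117.

Posterior mean ≈ 0.8117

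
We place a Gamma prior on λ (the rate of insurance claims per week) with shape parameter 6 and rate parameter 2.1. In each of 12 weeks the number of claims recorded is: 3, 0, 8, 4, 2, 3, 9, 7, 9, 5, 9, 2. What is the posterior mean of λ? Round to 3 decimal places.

Posterior mean ≈ 4.752

Total count ∑xᵢ = 61 over n = 12 weeks.
Gamma is conjugate to the Poisson likelihood: posterior is Gamma(shape = 6+61 = 67, rate = 2.1+12 = 14.1).
Posterior mean = shape/rate = 67/14.1 = 4.752.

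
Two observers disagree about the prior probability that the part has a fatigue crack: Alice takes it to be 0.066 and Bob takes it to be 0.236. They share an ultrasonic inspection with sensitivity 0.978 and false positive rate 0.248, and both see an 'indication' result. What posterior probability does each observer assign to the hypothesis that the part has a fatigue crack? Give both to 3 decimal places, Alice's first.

The likelihood ratio for an 'indication' result is 0.978/0.248 = 3.9435.
Alice: prior odds 0.066/0.934 = 0.070664; posterior odds 0.27867; posterior probability 0.218.
Bob: prior odds 0.236/0.764 = 0.30890; posterior odds 1.2182; posterior probability 0.549.

Alice: 0.218; Bob: 0.549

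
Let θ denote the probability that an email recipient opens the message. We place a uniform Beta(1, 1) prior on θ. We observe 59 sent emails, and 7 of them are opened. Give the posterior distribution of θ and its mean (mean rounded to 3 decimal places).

The binomial likelihood is conjugate to the Beta prior: with 7 successes and 52 failures, the posterior is Beta(1+7, 1+52) = Beta(8, 53).
Posterior mean = α/(α+β) = 8/61 = 0.131.

Posterior: Beta(8, 53); mean ≈ 0.131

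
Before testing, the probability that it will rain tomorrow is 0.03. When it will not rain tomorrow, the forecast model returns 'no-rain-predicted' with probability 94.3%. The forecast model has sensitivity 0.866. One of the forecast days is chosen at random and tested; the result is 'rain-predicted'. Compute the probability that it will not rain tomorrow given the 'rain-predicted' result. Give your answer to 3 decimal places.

P(¬H | E) ≈ 0.680

Let H be the event that it will rain tomorrow. P(H) = 0.03, so P(¬H) = 0.97. With E the 'rain-predicted' result, P(E|H) = 0.866 and P(E|¬H) = 0.057.
P(E) = 0.866·0.03 + 0.057·0.97 = 0.025980 + 0.055290 = 0.081270.
By Bayes' theorem, P(H|E) = 0.025980 / 0.081270 = 0.320. Hence P(¬H|E) = 1 − 0.320 = 0.680.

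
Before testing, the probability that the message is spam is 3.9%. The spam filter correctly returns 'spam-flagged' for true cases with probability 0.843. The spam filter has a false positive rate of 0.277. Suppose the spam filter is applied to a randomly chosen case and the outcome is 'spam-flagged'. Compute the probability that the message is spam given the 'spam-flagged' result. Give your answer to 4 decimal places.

P(H | E) ≈ 0.1099

Let H be the event that the message is spam. P(H) = 0.039, so P(¬H) = 0.961. With E the 'spam-flagged' result, P(E|H) = 0.843 and P(E|¬H) = 0.277.
P(E) = 0.843·0.039 + 0.277·0.961 = 0.032877 + 0.26620 = 0.29907.
By Bayes' theorem, P(H|E) = 0.032877 / 0.29907 = 0.1099.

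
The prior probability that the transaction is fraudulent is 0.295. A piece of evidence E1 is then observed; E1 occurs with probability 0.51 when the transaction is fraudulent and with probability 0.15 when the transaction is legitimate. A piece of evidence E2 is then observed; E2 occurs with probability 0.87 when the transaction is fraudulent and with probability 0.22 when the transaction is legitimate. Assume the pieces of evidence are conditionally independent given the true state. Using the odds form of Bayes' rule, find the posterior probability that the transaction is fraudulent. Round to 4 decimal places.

Posterior probability ≈ 0.8491

Prior odds = 0.295/(1−0.295) = 0.41844. In log-odds, ln(0.41844) = -0.87122.
Add log likelihood ratios: ln(3.4000) + ln(3.9545) = 2.5986.
Posterior log-odds = 1.7274, so posterior odds = exp(1.7274) = 5.6261. Converting, P(H|E) = 5.6261/6.6261 = 0.8491.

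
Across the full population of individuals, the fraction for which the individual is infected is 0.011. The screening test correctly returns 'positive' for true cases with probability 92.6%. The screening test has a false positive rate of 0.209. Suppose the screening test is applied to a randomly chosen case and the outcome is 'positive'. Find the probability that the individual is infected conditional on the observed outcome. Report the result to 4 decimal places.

Write H for 'the individual is infected'. Prior odds H:¬H = 0.011/0.989 = 0.011122. For the 'positive' outcome, the likelihood ratio is 0.926/0.209 = 4.4306.
Posterior odds = 0.011122 × 4.4306 = 0.049279, so P(H|E) = 0.049279/(1+0.049279) = 0.0470.

P(H | E) ≈ 0.0470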